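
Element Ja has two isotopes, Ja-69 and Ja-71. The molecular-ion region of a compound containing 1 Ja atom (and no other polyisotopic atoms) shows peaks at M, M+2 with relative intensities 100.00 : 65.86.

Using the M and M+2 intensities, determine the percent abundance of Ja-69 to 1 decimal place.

60.3%

Let p = fractional abundance of Ja-69. I(M+2)/I(M) = [C(1,1)·p^0·(1−p)] / p^1 = 1·(1−p)/p = 65.86/100.00 = 0.6586
(1−p)/p = 0.6586/1 = 0.6586  ⇒  p = 1/(1 + 0.6586) = 0.6029
Ja-69: 60.3%, Ja-71: 39.7%.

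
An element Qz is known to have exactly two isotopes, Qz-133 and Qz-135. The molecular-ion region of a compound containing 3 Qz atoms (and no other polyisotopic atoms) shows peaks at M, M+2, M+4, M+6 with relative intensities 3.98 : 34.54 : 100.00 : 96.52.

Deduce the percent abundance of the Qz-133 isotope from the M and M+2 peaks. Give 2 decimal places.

25.69%

Let p = fractional abundance of Qz-133. I(M+2)/I(M) = [C(3,1)·p^2·(1−p)] / p^3 = 3·(1−p)/p = 34.54/3.98 = 8.6784
(1−p)/p = 8.6784/3 = 2.8928  ⇒  p = 1/(1 + 2.8928) = 0.2569
Qz-133: 25.69%, Qz-135: 74.31%.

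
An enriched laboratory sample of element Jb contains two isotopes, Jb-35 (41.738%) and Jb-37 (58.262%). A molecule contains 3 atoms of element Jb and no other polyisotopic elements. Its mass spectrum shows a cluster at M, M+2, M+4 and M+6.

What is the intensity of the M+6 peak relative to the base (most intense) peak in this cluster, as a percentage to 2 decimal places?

(0.41738 + 0.58262)^3 gives M 0.0727, M+2 0.3045, M+4 0.4250, M+6 0.1978; the largest is M+4.
P(M+4) = C(3,2) × 0.41738^1 × 0.58262^2 = 3 × 0.41738 × 0.33944606 = 0.425034 (base)
P(M+6) = C(3,3) × 0.41738^0 × 0.58262^3 = 1 × 1.0000 × 0.19776807 = 0.197768
Relative intensity = 0.197768 / 0.425034 × 100 = 46.53

46.53%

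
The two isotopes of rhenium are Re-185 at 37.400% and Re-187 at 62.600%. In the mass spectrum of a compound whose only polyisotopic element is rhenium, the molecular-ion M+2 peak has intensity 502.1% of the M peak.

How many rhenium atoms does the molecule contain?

3

The M+2/M ratio from n Re atoms is n · q/p = n · 0.62600/0.37400.
n = 5.021 × 0.37400/0.62600 = 3.00 ≈ 3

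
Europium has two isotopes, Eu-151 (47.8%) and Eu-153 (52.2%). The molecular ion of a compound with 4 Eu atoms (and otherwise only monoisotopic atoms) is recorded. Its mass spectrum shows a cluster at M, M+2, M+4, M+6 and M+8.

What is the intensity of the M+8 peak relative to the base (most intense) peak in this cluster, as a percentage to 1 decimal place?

Binomial terms of (0.478 + 0.522)^4: M 0.0522, M+2 0.2280, M+4 0.3735, M+6 0.2720, M+8 0.0742 → M+4 is the base peak.
P(M+4) = C(4,2) × 0.478^2 × 0.522^2 = 6 × 0.228484 × 0.272484 = 0.373549 (base)
P(M+8) = C(4,4) × 0.478^0 × 0.522^4 = 1 × 1.0000 × 0.07424753 = 0.074248
Relative intensity = 0.074248 / 0.373549 × 100 = 19.9

19.9%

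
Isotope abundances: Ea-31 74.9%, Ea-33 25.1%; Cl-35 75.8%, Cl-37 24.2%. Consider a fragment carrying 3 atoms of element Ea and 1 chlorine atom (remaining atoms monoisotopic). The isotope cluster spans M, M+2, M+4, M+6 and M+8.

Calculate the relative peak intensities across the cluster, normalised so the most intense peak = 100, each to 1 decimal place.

Element Ea pattern (n=3): 0.42018975 : 0.42243375 : 0.14156325 : 0.01581325
Chlorine pattern (n=1): 0.7580 : 0.2420
Convolve the two distributions (both contribute in 2-u steps):
  M: 0.42018975×0.7580 = 0.318504
  M+2: 0.42018975×0.2420 + 0.42243375×0.7580 = 0.421891
  M+4: 0.42243375×0.2420 + 0.14156325×0.7580 = 0.209534
  M+6: 0.14156325×0.2420 + 0.01581325×0.7580 = 0.046245
  M+8: 0.01581325×0.2420 = 0.003827
Scale to base peak (0.421891) = 100: 75.5 : 100.0 : 49.7 : 11.0 : 0.9

75.5 : 100.0 : 49.7 : 11.0 : 0.9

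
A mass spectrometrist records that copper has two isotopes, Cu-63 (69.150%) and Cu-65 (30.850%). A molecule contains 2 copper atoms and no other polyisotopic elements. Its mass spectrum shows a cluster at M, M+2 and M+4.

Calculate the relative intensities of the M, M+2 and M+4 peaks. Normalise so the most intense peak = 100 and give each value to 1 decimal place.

The 2 Cu atoms are independent, so intensities follow the terms of (0.69150 + 0.30850)^2.
P(M) = 0.69150^2 = 0.478172
P(M+2) = 2 × 0.69150^1 × 0.30850^1 = 0.426656
P(M+4) = 0.30850^2 = 0.095172
The M peak is largest (0.478172); scaling to 100 gives 100.0 : 89.2 : 19.9.

100.0 : 89.2 : 19.9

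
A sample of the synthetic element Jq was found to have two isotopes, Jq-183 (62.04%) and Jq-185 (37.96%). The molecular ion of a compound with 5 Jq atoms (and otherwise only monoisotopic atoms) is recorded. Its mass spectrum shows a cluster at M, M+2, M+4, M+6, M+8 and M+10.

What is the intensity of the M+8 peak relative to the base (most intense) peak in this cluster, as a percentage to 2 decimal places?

Term probabilities: M 0.0919, M+2 0.2812, M+4 0.3441, M+6 0.2105, M+8 0.0644, M+10 0.0079. Base peak = M+4.
P(M+4) = C(5,2) × 0.6204^3 × 0.3796^2 = 10 × 0.23878958 × 0.14409616 = 0.344087 (base)
P(M+8) = C(5,4) × 0.6204^1 × 0.3796^4 = 5 × 0.6204 × 0.0207637 = 0.064409
Relative intensity = 0.064409 / 0.344087 × 100 = 18.72

18.72%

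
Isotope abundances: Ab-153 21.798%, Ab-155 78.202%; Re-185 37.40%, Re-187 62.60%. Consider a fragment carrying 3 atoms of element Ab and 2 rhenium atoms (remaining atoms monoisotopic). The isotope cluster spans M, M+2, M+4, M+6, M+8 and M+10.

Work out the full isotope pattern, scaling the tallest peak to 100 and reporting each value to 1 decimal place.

Element Ab pattern (n=3): 0.01035738 : 0.1114737 : 0.39992046 : 0.47824846
Rhenium pattern (n=2): 0.139876 : 0.468248 : 0.391876
Convolve the two distributions (both contribute in 2-u steps):
  M: 0.01035738×0.139876 = 0.001449
  M+2: 0.01035738×0.468248 + 0.1114737×0.139876 = 0.020442
  M+4: 0.01035738×0.391876 + 0.1114737×0.468248 + 0.39992046×0.139876 = 0.112195
  M+6: 0.1114737×0.391876 + 0.39992046×0.468248 + 0.47824846×0.139876 = 0.297841
  M+8: 0.39992046×0.391876 + 0.47824846×0.468248 = 0.380658
  M+10: 0.47824846×0.391876 = 0.187414
Scale to base peak (0.380658) = 100: 0.4 : 5.4 : 29.5 : 78.2 : 100.0 : 49.2

0.4 : 5.4 : 29.5 : 78.2 : 100.0 : 49.2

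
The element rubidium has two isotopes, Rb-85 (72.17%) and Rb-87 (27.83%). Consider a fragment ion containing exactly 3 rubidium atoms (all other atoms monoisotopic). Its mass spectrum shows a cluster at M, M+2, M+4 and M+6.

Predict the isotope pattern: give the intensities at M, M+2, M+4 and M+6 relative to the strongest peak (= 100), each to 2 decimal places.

86.44 : 100.00 : 38.56 : 4.96

Expanding (0.7217 + 0.2783)^3:
P(M) = 0.7217^3 = 0.375898
P(M+2) = 3 × 0.7217^2 × 0.2783^1 = 0.434858
P(M+4) = 3 × 0.7217^1 × 0.2783^2 = 0.167689
P(M+6) = 0.2783^3 = 0.021555
The M+2 peak is largest (0.434858); scaling to 100 gives 86.44 : 100.00 : 38.56 : 4.96.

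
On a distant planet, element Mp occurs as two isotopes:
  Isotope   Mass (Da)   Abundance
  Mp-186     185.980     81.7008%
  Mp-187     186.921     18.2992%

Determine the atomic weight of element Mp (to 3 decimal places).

Weight each isotope mass by its fractional abundance: 0.817008 × 185.980 + 0.182992 × 186.921
= 151.9471 + 34.2050 = 186.1521 Da

186.152 Da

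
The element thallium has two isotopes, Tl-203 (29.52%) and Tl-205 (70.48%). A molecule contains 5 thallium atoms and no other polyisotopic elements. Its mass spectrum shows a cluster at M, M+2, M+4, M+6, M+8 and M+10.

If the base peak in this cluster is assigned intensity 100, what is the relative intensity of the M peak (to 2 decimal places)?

Binomial terms of (0.2952 + 0.7048)^5: M 0.0022, M+2 0.0268, M+4 0.1278, M+6 0.3051, M+8 0.3642, M+10 0.1739 → M+8 is the base peak.
P(M+8) = C(5,4) × 0.2952^1 × 0.7048^4 = 5 × 0.2952 × 0.24675365 = 0.364208 (base)
P(M) = C(5,0) × 0.2952^5 × 0.7048^0 = 1 × 0.00224172 × 1.0000 = 0.002242
Relative intensity = 0.002242 / 0.364208 × 100 = 0.62

0.62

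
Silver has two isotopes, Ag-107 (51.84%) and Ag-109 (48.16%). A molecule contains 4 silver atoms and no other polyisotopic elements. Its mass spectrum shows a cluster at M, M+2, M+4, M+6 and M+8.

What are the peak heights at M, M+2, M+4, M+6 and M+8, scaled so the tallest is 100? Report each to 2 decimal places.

19.31 : 71.76 : 100.00 : 61.93 : 14.38

The 4 Ag atoms are independent, so intensities follow the terms of (0.5184 + 0.4816)^4.
P(M) = 0.5184^4 = 0.072220
P(M+2) = 4 × 0.5184^3 × 0.4816^1 = 0.268375
P(M+4) = 6 × 0.5184^2 × 0.4816^2 = 0.373985
P(M+6) = 4 × 0.5184^1 × 0.4816^3 = 0.231624
P(M+8) = 0.4816^4 = 0.053795
The M+4 peak is largest (0.373985); scaling to 100 gives 19.31 : 71.76 : 100.00 : 61.93 : 14.38.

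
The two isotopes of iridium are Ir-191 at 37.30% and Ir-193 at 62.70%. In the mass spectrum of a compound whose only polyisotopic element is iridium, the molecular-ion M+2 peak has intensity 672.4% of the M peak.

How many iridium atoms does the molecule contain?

For n independent Ir atoms, I(M+2)/I(M) = n · (abundance Ir-193) / (abundance Ir-191) = n · 0.6270/0.3730.
n = 6.724 × 0.3730/0.6270 = 4.00 ≈ 4

4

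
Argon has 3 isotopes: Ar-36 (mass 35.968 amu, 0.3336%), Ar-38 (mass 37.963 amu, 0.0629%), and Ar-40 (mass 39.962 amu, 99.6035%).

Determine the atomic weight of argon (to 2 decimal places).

Ar = Σ fᵢ·mᵢ = 0.003336 × 35.968 + 0.000629 × 37.963 + 0.996035 × 39.962
= 0.1200 + 0.0239 + 39.8036 = 39.9475 amu

39.95 amu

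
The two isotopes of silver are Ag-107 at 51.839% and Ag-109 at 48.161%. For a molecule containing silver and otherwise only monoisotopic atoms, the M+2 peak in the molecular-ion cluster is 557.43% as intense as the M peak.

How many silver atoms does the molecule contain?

6

For n independent Ag atoms, I(M+2)/I(M) = n · (abundance Ag-109) / (abundance Ag-107) = n · 0.48161/0.51839.
n = 5.5743 × 0.51839/0.48161 = 6.00 ≈ 6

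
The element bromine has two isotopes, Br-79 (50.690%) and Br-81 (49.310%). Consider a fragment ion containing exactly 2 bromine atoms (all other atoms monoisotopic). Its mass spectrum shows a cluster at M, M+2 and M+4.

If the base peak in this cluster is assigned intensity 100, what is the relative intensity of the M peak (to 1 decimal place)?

51.4

Term probabilities: M 0.2569, M+2 0.4999, M+4 0.2431. Base peak = M+2.
P(M+2) = C(2,1) × 0.50690^1 × 0.49310^1 = 2 × 0.5069 × 0.4931 = 0.499905 (base)
P(M) = C(2,0) × 0.50690^2 × 0.49310^0 = 1 × 0.25694761 × 1.0000 = 0.256948
Relative intensity = 0.256948 / 0.499905 × 100 = 51.4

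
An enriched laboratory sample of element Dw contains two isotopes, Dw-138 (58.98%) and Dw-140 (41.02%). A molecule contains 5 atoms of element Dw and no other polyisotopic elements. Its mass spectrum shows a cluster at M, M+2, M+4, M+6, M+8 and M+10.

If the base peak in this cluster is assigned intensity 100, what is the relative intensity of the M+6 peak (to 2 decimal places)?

69.55

Binomial terms of (0.5898 + 0.4102)^5: M 0.0714, M+2 0.2482, M+4 0.3452, M+6 0.2401, M+8 0.0835, M+10 0.0116 → M+4 is the base peak.
P(M+4) = C(5,2) × 0.5898^3 × 0.4102^2 = 10 × 0.20517021 × 0.16826404 = 0.345228 (base)
P(M+6) = C(5,3) × 0.5898^2 × 0.4102^3 = 10 × 0.34786404 × 0.06902191 = 0.240102
Relative intensity = 0.240102 / 0.345228 × 100 = 69.55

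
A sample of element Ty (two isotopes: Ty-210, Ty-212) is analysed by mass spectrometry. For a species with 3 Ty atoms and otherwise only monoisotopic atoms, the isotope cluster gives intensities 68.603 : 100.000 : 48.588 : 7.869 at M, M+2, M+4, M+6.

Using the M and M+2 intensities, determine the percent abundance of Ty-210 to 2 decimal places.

67.30%

Let p = fractional abundance of Ty-210. I(M+2)/I(M) = [C(3,1)·p^2·(1−p)] / p^3 = 3·(1−p)/p = 100.000/68.603 = 1.4577
(1−p)/p = 1.4577/3 = 0.4859  ⇒  p = 1/(1 + 0.4859) = 0.6730
Ty-210: 67.30%, Ty-212: 32.70%.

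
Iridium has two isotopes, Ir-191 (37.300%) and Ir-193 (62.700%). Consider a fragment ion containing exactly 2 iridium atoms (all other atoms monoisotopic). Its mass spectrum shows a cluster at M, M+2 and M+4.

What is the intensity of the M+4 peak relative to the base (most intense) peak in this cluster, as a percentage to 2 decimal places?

84.05%

Binomial terms of (0.37300 + 0.62700)^2: M 0.1391, M+2 0.4677, M+4 0.3931 → M+2 is the base peak.
P(M+2) = C(2,1) × 0.37300^1 × 0.62700^1 = 2 × 0.3730 × 0.6270 = 0.467742 (base)
P(M+4) = C(2,2) × 0.37300^0 × 0.62700^2 = 1 × 1.0000 × 0.393129 = 0.393129
Relative intensity = 0.393129 / 0.467742 × 100 = 84.05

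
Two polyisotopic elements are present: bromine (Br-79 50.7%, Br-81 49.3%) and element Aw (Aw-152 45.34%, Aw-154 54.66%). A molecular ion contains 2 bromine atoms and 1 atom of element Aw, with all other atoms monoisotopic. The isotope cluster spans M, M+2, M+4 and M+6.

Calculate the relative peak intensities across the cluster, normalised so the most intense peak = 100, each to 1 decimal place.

30.4 : 95.8 : 100.0 : 34.6

Bromine pattern (n=2): 0.257049 : 0.499902 : 0.243049
Element Aw pattern (n=1): 0.4534 : 0.5466
Convolve the two distributions (both contribute in 2-u steps):
  M: 0.257049×0.4534 = 0.116546
  M+2: 0.257049×0.5466 + 0.499902×0.4534 = 0.367159
  M+4: 0.499902×0.5466 + 0.243049×0.4534 = 0.383445
  M+6: 0.243049×0.5466 = 0.132851
Scale to base peak (0.383445) = 100: 30.4 : 95.8 : 100.0 : 34.6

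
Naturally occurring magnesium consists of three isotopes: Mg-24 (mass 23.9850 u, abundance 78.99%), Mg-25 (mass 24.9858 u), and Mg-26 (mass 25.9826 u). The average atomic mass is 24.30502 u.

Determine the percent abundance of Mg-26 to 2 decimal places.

11.01%

The remaining 21.01% is split between Mg-25 (fraction x) and Mg-26 (fraction 0.2101 − x).
Substituting: 24.9858x + 25.9826(0.2101 − x) = 5.3592685
(24.9858 − 25.9826)x = -0.09967576  ⇒  x = 0.10000, y = 0.11010
Mg-25: 10.00%, Mg-26: 11.01%.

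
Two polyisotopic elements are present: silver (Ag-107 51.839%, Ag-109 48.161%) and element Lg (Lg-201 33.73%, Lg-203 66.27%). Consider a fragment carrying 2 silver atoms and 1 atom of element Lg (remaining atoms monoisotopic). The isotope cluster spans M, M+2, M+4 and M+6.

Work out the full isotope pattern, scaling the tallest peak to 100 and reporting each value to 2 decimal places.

Silver pattern (n=2): 0.26872819 : 0.49932362 : 0.23194819
Element Lg pattern (n=1): 0.3373 : 0.6627
Convolve the two distributions (both contribute in 2-u steps):
  M: 0.26872819×0.3373 = 0.090642
  M+2: 0.26872819×0.6627 + 0.49932362×0.3373 = 0.346508
  M+4: 0.49932362×0.6627 + 0.23194819×0.3373 = 0.409138
  M+6: 0.23194819×0.6627 = 0.153712
Scale to base peak (0.409138) = 100: 22.15 : 84.69 : 100.00 : 37.57

22.15 : 84.69 : 100.00 : 37.57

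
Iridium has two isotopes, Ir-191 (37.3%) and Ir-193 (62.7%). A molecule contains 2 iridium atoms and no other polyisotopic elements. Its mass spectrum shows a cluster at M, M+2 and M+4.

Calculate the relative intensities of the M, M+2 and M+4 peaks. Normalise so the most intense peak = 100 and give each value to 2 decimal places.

Each Ir atom is independently Ir-191 (p = 0.373) or Ir-193 (q = 0.627); the cluster is the binomial expansion (p + q)^2.
P(M) = 0.373^2 = 0.139129
P(M+2) = 2 × 0.373^1 × 0.627^1 = 0.467742
P(M+4) = 0.627^2 = 0.393129
The M+2 peak is largest (0.467742); scaling to 100 gives 29.74 : 100.00 : 84.05.

29.74 : 100.00 : 84.05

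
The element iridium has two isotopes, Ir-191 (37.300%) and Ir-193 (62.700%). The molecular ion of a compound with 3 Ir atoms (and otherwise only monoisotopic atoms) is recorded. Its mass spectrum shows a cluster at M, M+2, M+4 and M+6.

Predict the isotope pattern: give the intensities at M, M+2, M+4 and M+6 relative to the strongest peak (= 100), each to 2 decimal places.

11.80 : 59.49 : 100.00 : 56.03

Expanding (0.37300 + 0.62700)^3:
P(M) = 0.37300^3 = 0.051895
P(M+2) = 3 × 0.37300^2 × 0.62700^1 = 0.261702
P(M+4) = 3 × 0.37300^1 × 0.62700^2 = 0.439911
P(M+6) = 0.62700^3 = 0.246492
The M+4 peak is largest (0.439911); scaling to 100 gives 11.80 : 59.49 : 100.00 : 56.03.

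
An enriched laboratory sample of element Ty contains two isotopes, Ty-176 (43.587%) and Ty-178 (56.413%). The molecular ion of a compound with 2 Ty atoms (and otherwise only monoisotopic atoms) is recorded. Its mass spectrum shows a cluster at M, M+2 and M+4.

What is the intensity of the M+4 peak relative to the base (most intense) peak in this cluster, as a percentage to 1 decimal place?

Term probabilities: M 0.1900, M+2 0.4918, M+4 0.3182. Base peak = M+2.
P(M+2) = C(2,1) × 0.43587^1 × 0.56413^1 = 2 × 0.43587 × 0.56413 = 0.491775 (base)
P(M+4) = C(2,2) × 0.43587^0 × 0.56413^2 = 1 × 1.0000 × 0.31824266 = 0.318243
Relative intensity = 0.318243 / 0.491775 × 100 = 64.7

64.7%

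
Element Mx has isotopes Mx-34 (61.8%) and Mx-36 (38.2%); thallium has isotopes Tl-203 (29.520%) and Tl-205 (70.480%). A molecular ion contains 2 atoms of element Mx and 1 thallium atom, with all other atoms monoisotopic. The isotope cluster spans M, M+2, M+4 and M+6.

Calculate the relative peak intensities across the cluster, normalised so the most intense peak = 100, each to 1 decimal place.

Element Mx pattern (n=2): 0.381924 : 0.472152 : 0.145924
Thallium pattern (n=1): 0.2952 : 0.7048
Convolve the two distributions (both contribute in 2-u steps):
  M: 0.381924×0.2952 = 0.112744
  M+2: 0.381924×0.7048 + 0.472152×0.2952 = 0.408559
  M+4: 0.472152×0.7048 + 0.145924×0.2952 = 0.375849
  M+6: 0.145924×0.7048 = 0.102847
Scale to base peak (0.408559) = 100: 27.6 : 100.0 : 92.0 : 25.2

27.6 : 100.0 : 92.0 : 25.2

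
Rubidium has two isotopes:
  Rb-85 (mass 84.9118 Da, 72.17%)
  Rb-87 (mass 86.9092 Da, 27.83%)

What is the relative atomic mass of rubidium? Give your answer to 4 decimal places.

Weight each isotope mass by its fractional abundance: 0.7217 × 84.9118 + 0.2783 × 86.9092
= 61.28085 + 24.18683 = 85.46768 Da

85.4677 Da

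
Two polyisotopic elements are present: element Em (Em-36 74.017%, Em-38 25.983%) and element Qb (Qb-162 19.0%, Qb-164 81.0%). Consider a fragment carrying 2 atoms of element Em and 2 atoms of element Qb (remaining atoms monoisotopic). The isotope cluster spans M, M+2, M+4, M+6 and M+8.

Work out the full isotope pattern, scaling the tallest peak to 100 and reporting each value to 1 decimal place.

Element Em pattern (n=2): 0.54785163 : 0.38463674 : 0.06751163
Element Qb pattern (n=2): 0.0361 : 0.3078 : 0.6561
Convolve the two distributions (both contribute in 2-u steps):
  M: 0.54785163×0.0361 = 0.019777
  M+2: 0.54785163×0.3078 + 0.38463674×0.0361 = 0.182514
  M+4: 0.54785163×0.6561 + 0.38463674×0.3078 + 0.06751163×0.0361 = 0.480274
  M+6: 0.38463674×0.6561 + 0.06751163×0.3078 = 0.273140
  M+8: 0.06751163×0.6561 = 0.044294
Scale to base peak (0.480274) = 100: 4.1 : 38.0 : 100.0 : 56.9 : 9.2

4.1 : 38.0 : 100.0 : 56.9 : 9.2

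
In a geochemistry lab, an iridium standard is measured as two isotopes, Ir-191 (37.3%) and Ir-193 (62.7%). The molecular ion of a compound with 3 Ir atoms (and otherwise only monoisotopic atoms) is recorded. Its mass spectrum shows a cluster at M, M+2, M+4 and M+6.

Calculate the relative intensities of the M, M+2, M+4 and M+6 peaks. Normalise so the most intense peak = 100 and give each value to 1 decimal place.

Each Ir atom is independently Ir-191 (p = 0.373) or Ir-193 (q = 0.627); the cluster is the binomial expansion (p + q)^3.
P(M) = 0.373^3 = 0.051895
P(M+2) = 3 × 0.373^2 × 0.627^1 = 0.261702
P(M+4) = 3 × 0.373^1 × 0.627^2 = 0.439911
P(M+6) = 0.627^3 = 0.246492
The M+4 peak is largest (0.439911); scaling to 100 gives 11.8 : 59.5 : 100.0 : 56.0.

11.8 : 59.5 : 100.0 : 56.0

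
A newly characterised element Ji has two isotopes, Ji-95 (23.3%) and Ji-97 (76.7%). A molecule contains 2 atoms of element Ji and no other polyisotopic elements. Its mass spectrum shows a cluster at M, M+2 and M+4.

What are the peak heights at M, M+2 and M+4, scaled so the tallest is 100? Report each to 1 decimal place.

9.2 : 60.8 : 100.0

Each Ji atom is independently Ji-95 (p = 0.233) or Ji-97 (q = 0.767); the cluster is the binomial expansion (p + q)^2.
P(M) = 0.233^2 = 0.054289
P(M+2) = 2 × 0.233^1 × 0.767^1 = 0.357422
P(M+4) = 0.767^2 = 0.588289
The M+4 peak is largest (0.588289); scaling to 100 gives 9.2 : 60.8 : 100.0.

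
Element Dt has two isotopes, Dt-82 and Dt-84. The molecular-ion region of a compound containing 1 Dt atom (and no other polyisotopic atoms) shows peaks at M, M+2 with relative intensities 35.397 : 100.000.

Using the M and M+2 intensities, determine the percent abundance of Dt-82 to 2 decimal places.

26.14%

If p is the fraction of Dt that is Dt-82, then I(M+2)/I(M) = [C(1,1)·p^0·(1−p)] / p^1 = 1·(1−p)/p = 100.000/35.397 = 2.8251
(1−p)/p = 2.8251/1 = 2.8251  ⇒  p = 1/(1 + 2.8251) = 0.2614
Dt-82: 26.14%, Dt-84: 73.86%.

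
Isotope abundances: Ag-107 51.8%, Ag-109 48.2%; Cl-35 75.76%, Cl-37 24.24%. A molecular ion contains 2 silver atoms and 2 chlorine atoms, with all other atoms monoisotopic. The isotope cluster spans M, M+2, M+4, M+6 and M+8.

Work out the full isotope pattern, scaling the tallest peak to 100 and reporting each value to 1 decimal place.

Silver pattern (n=2): 0.268324 : 0.499352 : 0.232324
Chlorine pattern (n=2): 0.57395776 : 0.36728448 : 0.05875776
Convolve the two distributions (both contribute in 2-u steps):
  M: 0.268324×0.57395776 = 0.154007
  M+2: 0.268324×0.36728448 + 0.499352×0.57395776 = 0.385158
  M+4: 0.268324×0.05875776 + 0.499352×0.36728448 + 0.232324×0.57395776 = 0.332515
  M+6: 0.499352×0.05875776 + 0.232324×0.36728448 = 0.114670
  M+8: 0.232324×0.05875776 = 0.013651
Scale to base peak (0.385158) = 100: 40.0 : 100.0 : 86.3 : 29.8 : 3.5

40.0 : 100.0 : 86.3 : 29.8 : 3.5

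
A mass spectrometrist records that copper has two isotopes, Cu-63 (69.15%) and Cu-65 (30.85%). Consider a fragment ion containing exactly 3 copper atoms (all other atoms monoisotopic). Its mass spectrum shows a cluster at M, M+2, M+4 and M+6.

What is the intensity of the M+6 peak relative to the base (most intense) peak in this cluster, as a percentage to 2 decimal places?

6.63%

(0.6915 + 0.3085)^3 gives M 0.3307, M+2 0.4425, M+4 0.1974, M+6 0.0294; the largest is M+2.
P(M+2) = C(3,1) × 0.6915^2 × 0.3085^1 = 3 × 0.47817225 × 0.3085 = 0.442548 (base)
P(M+6) = C(3,3) × 0.6915^0 × 0.3085^3 = 1 × 1.0000 × 0.02936064 = 0.029361
Relative intensity = 0.029361 / 0.442548 × 100 = 6.63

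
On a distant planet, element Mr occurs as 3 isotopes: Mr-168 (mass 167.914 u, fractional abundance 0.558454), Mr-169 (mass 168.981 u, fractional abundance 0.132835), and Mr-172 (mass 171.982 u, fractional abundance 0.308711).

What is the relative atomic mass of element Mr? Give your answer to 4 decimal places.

169.3116 u

The abundance-weighted mean is 0.558454 × 167.914 + 0.132835 × 168.981 + 0.308711 × 171.982
= 93.77224 + 22.44659 + 53.09274 = 169.31157 u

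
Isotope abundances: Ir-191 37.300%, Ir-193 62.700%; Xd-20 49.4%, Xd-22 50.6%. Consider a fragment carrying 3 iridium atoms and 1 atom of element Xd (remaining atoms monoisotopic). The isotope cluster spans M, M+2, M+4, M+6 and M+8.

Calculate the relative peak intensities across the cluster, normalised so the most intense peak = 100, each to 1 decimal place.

7.3 : 44.5 : 100.0 : 98.5 : 35.7

Iridium pattern (n=3): 0.05189512 : 0.26170165 : 0.43991135 : 0.24649188
Element Xd pattern (n=1): 0.4940 : 0.5060
Convolve the two distributions (both contribute in 2-u steps):
  M: 0.05189512×0.4940 = 0.025636
  M+2: 0.05189512×0.5060 + 0.26170165×0.4940 = 0.155540
  M+4: 0.26170165×0.5060 + 0.43991135×0.4940 = 0.349737
  M+6: 0.43991135×0.5060 + 0.24649188×0.4940 = 0.344362
  M+8: 0.24649188×0.5060 = 0.124725
Scale to base peak (0.349737) = 100: 7.3 : 44.5 : 100.0 : 98.5 : 35.7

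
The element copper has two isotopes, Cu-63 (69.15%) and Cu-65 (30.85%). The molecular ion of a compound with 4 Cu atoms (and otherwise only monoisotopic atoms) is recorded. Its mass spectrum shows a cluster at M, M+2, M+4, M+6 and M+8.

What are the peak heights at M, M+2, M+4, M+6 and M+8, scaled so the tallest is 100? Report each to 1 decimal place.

56.0 : 100.0 : 66.9 : 19.9 : 2.2

Each Cu atom is independently Cu-63 (p = 0.6915) or Cu-65 (q = 0.3085); the cluster is the binomial expansion (p + q)^4.
P(M) = 0.6915^4 = 0.228649
P(M+2) = 4 × 0.6915^3 × 0.3085^1 = 0.408030
P(M+4) = 6 × 0.6915^2 × 0.3085^2 = 0.273052
P(M+6) = 4 × 0.6915^1 × 0.3085^3 = 0.081212
P(M+8) = 0.3085^4 = 0.009058
The M+2 peak is largest (0.408030); scaling to 100 gives 56.0 : 100.0 : 66.9 : 19.9 : 2.2.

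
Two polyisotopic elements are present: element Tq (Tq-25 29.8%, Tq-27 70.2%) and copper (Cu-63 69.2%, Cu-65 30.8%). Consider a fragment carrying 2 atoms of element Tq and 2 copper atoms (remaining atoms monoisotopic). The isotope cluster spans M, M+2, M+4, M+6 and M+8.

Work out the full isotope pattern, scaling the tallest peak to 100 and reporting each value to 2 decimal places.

10.06 : 56.35 : 100.00 : 59.08 : 11.06

Element Tq pattern (n=2): 0.088804 : 0.418392 : 0.492804
Copper pattern (n=2): 0.478864 : 0.426272 : 0.094864
Convolve the two distributions (both contribute in 2-u steps):
  M: 0.088804×0.478864 = 0.042525
  M+2: 0.088804×0.426272 + 0.418392×0.478864 = 0.238208
  M+4: 0.088804×0.094864 + 0.418392×0.426272 + 0.492804×0.478864 = 0.422759
  M+6: 0.418392×0.094864 + 0.492804×0.426272 = 0.249759
  M+8: 0.492804×0.094864 = 0.046749
Scale to base peak (0.422759) = 100: 10.06 : 56.35 : 100.00 : 59.08 : 11.06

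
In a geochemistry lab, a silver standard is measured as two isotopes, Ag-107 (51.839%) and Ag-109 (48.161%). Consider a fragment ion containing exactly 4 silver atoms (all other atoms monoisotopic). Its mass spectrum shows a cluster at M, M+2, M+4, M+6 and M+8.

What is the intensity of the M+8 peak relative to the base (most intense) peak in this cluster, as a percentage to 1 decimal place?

Term probabilities: M 0.0722, M+2 0.2684, M+4 0.3740, M+6 0.2316, M+8 0.0538. Base peak = M+4.
P(M+4) = C(4,2) × 0.51839^2 × 0.48161^2 = 6 × 0.26872819 × 0.23194819 = 0.373986 (base)
P(M+8) = C(4,4) × 0.51839^0 × 0.48161^4 = 1 × 1.0000 × 0.05379996 = 0.053800
Relative intensity = 0.053800 / 0.373986 × 100 = 14.4

14.4%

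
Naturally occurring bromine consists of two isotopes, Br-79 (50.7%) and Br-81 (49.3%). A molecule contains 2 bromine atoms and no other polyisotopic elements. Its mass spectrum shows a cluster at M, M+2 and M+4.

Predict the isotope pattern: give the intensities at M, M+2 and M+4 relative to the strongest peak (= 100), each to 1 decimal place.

51.4 : 100.0 : 48.6

Expanding (0.507 + 0.493)^2:
P(M) = 0.507^2 = 0.257049
P(M+2) = 2 × 0.507^1 × 0.493^1 = 0.499902
P(M+4) = 0.493^2 = 0.243049
The M+2 peak is largest (0.499902); scaling to 100 gives 51.4 : 100.0 : 48.6.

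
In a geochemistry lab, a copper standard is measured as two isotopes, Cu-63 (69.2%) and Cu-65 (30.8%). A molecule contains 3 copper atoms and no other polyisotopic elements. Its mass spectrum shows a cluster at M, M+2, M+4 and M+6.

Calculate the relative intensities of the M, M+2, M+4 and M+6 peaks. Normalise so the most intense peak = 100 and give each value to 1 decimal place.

Expanding (0.692 + 0.308)^3:
P(M) = 0.692^3 = 0.331374
P(M+2) = 3 × 0.692^2 × 0.308^1 = 0.442470
P(M+4) = 3 × 0.692^1 × 0.308^2 = 0.196938
P(M+6) = 0.308^3 = 0.029218
The M+2 peak is largest (0.442470); scaling to 100 gives 74.9 : 100.0 : 44.5 : 6.6.

74.9 : 100.0 : 44.5 : 6.6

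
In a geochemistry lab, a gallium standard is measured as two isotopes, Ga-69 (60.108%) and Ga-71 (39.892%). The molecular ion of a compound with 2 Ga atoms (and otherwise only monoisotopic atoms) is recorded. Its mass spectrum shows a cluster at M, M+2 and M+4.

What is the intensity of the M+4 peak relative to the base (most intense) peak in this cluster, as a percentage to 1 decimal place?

33.2%

Binomial terms of (0.60108 + 0.39892)^2: M 0.3613, M+2 0.4796, M+4 0.1591 → M+2 is the base peak.
P(M+2) = C(2,1) × 0.60108^1 × 0.39892^1 = 2 × 0.60108 × 0.39892 = 0.479566 (base)
P(M+4) = C(2,2) × 0.60108^0 × 0.39892^2 = 1 × 1.0000 × 0.15913717 = 0.159137
Relative intensity = 0.159137 / 0.479566 × 100 = 33.2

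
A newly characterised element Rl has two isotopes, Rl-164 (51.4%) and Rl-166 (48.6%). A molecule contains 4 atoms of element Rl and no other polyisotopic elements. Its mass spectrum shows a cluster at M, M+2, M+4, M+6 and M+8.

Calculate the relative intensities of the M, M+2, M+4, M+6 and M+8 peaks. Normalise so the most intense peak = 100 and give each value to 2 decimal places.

18.64 : 70.51 : 100.00 : 63.04 : 14.90

Expanding (0.514 + 0.486)^4:
P(M) = 0.514^4 = 0.069800
P(M+2) = 4 × 0.514^3 × 0.486^1 = 0.263989
P(M+4) = 6 × 0.514^2 × 0.486^2 = 0.374412
P(M+6) = 4 × 0.514^1 × 0.486^3 = 0.236011
P(M+8) = 0.486^4 = 0.055789
The M+4 peak is largest (0.374412); scaling to 100 gives 18.64 : 70.51 : 100.00 : 63.04 : 14.90.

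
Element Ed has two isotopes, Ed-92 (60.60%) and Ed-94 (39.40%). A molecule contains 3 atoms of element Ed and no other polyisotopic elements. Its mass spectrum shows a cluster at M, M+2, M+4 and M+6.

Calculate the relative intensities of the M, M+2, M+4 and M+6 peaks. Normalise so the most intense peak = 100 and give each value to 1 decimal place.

The 3 Ed atoms are independent, so intensities follow the terms of (0.6060 + 0.3940)^3.
P(M) = 0.6060^3 = 0.222545
P(M+2) = 3 × 0.6060^2 × 0.3940^1 = 0.434073
P(M+4) = 3 × 0.6060^1 × 0.3940^2 = 0.282219
P(M+6) = 0.3940^3 = 0.061163
The M+2 peak is largest (0.434073); scaling to 100 gives 51.3 : 100.0 : 65.0 : 14.1.

51.3 : 100.0 : 65.0 : 14.1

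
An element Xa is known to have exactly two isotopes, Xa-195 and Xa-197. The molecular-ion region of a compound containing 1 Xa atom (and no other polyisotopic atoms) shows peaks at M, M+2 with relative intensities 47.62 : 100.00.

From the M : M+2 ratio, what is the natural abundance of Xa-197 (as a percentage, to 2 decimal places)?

67.74%

Let p = fractional abundance of Xa-195. I(M+2)/I(M) = [C(1,1)·p^0·(1−p)] / p^1 = 1·(1−p)/p = 100.00/47.62 = 2.1000
(1−p)/p = 2.1000/1 = 2.1000  ⇒  p = 1/(1 + 2.1000) = 0.3226
Xa-195: 32.26%, Xa-197: 67.74%.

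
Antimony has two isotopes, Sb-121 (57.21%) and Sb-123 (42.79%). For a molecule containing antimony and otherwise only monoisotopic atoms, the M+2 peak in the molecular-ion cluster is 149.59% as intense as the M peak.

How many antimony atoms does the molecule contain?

2

The M+2/M ratio from n Sb atoms is n · q/p = n · 0.4279/0.5721.
n = 1.4959 × 0.5721/0.4279 = 2.00 ≈ 2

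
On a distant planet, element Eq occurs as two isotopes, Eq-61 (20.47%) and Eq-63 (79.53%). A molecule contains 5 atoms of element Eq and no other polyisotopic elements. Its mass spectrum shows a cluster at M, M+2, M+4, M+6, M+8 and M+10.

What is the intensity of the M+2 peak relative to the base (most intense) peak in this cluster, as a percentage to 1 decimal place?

Binomial terms of (0.2047 + 0.7953)^5: M 0.0004, M+2 0.0070, M+4 0.0543, M+6 0.2108, M+8 0.4095, M+10 0.3182 → M+8 is the base peak.
P(M+8) = C(5,4) × 0.2047^1 × 0.7953^4 = 5 × 0.2047 × 0.40005889 = 0.409460 (base)
P(M+2) = C(5,1) × 0.2047^4 × 0.7953^1 = 5 × 0.00175579 × 0.7953 = 0.006982
Relative intensity = 0.006982 / 0.409460 × 100 = 1.7

1.7%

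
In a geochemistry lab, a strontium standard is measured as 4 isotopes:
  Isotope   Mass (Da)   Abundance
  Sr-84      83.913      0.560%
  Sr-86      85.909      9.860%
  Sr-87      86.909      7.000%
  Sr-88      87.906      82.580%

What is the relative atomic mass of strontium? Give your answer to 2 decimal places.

87.62 Da

The abundance-weighted mean is 0.00560 × 83.913 + 0.09860 × 85.909 + 0.07000 × 86.909 + 0.82580 × 87.906
= 0.4699 + 8.4706 + 6.0836 + 72.5928 = 87.6169 Da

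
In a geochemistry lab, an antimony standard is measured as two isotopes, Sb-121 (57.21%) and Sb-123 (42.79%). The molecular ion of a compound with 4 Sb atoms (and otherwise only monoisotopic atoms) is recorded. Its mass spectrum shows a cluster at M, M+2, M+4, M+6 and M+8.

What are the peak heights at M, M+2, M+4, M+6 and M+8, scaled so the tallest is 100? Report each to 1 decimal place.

Expanding (0.5721 + 0.4279)^4:
P(M) = 0.5721^4 = 0.107124
P(M+2) = 4 × 0.5721^3 × 0.4279^1 = 0.320493
P(M+4) = 6 × 0.5721^2 × 0.4279^2 = 0.359567
P(M+6) = 4 × 0.5721^1 × 0.4279^3 = 0.179291
P(M+8) = 0.4279^4 = 0.033525
The M+4 peak is largest (0.359567); scaling to 100 gives 29.8 : 89.1 : 100.0 : 49.9 : 9.3.

29.8 : 89.1 : 100.0 : 49.9 : 9.3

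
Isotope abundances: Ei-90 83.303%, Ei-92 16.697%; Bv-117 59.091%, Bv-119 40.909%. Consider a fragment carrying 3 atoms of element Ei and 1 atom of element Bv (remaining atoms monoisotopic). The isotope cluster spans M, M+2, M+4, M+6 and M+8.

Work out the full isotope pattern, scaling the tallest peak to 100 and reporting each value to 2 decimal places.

Element Ei pattern (n=3): 0.57807199 : 0.34760097 : 0.06967208 : 0.00465495
Element Bv pattern (n=1): 0.59091 : 0.40909
Convolve the two distributions (both contribute in 2-u steps):
  M: 0.57807199×0.59091 = 0.341589
  M+2: 0.57807199×0.40909 + 0.34760097×0.59091 = 0.441884
  M+4: 0.34760097×0.40909 + 0.06967208×0.59091 = 0.183370
  M+6: 0.06967208×0.40909 + 0.00465495×0.59091 = 0.031253
  M+8: 0.00465495×0.40909 = 0.001904
Scale to base peak (0.441884) = 100: 77.30 : 100.00 : 41.50 : 7.07 : 0.43

77.30 : 100.00 : 41.50 : 7.07 : 0.43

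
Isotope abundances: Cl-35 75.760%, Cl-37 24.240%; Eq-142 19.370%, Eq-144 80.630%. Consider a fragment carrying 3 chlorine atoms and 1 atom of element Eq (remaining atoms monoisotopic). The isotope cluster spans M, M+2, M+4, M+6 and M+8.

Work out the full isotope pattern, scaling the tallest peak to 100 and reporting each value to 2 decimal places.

19.52 : 100.00 : 84.00 : 25.60 : 2.66

Chlorine pattern (n=3): 0.4348304 : 0.41738208 : 0.13354464 : 0.01424288
Element Eq pattern (n=1): 0.1937 : 0.8063
Convolve the two distributions (both contribute in 2-u steps):
  M: 0.4348304×0.1937 = 0.084227
  M+2: 0.4348304×0.8063 + 0.41738208×0.1937 = 0.431451
  M+4: 0.41738208×0.8063 + 0.13354464×0.1937 = 0.362403
  M+6: 0.13354464×0.8063 + 0.01424288×0.1937 = 0.110436
  M+8: 0.01424288×0.8063 = 0.011484
Scale to base peak (0.431451) = 100: 19.52 : 100.00 : 84.00 : 25.60 : 2.66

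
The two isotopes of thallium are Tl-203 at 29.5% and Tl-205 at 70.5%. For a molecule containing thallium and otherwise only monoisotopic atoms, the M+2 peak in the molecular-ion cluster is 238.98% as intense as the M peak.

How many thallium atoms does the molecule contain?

1

For n independent Tl atoms, I(M+2)/I(M) = n · (abundance Tl-205) / (abundance Tl-203) = n · 0.705/0.295.
n = 2.3898 × 0.295/0.705 = 1.00 ≈ 1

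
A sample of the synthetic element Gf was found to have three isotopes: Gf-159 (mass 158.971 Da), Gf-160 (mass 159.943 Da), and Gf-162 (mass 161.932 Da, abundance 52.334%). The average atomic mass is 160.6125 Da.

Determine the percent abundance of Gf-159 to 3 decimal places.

38.212%

Let x and y be the fractions of Gf-159 and Gf-160. Then x + y = 1 − 0.52334 = 0.47666 and 158.971x + 159.943y = 160.6125 − 0.52334×161.932 = 75.86700712.
Substituting: 158.971x + 159.943(0.47666 − x) = 75.86700712
(158.971 − 159.943)x = -0.37142326  ⇒  x = 0.38212, y = 0.09454
Gf-159: 38.212%, Gf-160: 9.454%.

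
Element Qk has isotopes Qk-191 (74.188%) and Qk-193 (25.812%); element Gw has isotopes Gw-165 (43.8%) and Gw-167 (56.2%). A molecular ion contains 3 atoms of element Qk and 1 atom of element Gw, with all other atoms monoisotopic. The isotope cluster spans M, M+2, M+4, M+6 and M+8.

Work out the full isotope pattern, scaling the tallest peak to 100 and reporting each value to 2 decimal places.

Element Qk pattern (n=3): 0.40832032 : 0.42619685 : 0.14828534 : 0.01719749
Element Gw pattern (n=1): 0.4380 : 0.5620
Convolve the two distributions (both contribute in 2-u steps):
  M: 0.40832032×0.4380 = 0.178844
  M+2: 0.40832032×0.5620 + 0.42619685×0.4380 = 0.416150
  M+4: 0.42619685×0.5620 + 0.14828534×0.4380 = 0.304472
  M+6: 0.14828534×0.5620 + 0.01719749×0.4380 = 0.090869
  M+8: 0.01719749×0.5620 = 0.009665
Scale to base peak (0.416150) = 100: 42.98 : 100.00 : 73.16 : 21.84 : 2.32

42.98 : 100.00 : 73.16 : 21.84 : 2.32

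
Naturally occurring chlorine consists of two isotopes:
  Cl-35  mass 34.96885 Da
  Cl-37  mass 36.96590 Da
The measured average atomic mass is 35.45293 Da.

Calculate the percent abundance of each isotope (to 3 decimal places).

Cl-35: 75.760%, Cl-37: 24.240%

Let x be the fractional abundance of Cl-35; then Cl-37 has abundance 1 − x.
34.96885·x + 36.96590·(1 − x) = 35.45293
(34.96885 − 36.96590)·x = 35.45293 − 36.96590
x = -1.51297 / -1.99705 = 0.75760 → 75.760% Cl-35, 24.240% Cl-37.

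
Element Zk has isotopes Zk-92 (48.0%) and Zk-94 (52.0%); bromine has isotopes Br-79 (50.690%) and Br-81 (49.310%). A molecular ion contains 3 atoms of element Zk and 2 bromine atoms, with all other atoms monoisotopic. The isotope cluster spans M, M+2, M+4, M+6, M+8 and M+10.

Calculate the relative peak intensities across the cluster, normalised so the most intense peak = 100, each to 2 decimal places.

Element Zk pattern (n=3): 0.110592 : 0.359424 : 0.389376 : 0.140608
Bromine pattern (n=2): 0.25694761 : 0.49990478 : 0.24314761
Convolve the two distributions (both contribute in 2-u steps):
  M: 0.110592×0.25694761 = 0.028416
  M+2: 0.110592×0.49990478 + 0.359424×0.25694761 = 0.147639
  M+4: 0.110592×0.24314761 + 0.359424×0.49990478 + 0.389376×0.25694761 = 0.306617
  M+6: 0.359424×0.24314761 + 0.389376×0.49990478 + 0.140608×0.25694761 = 0.318173
  M+8: 0.389376×0.24314761 + 0.140608×0.49990478 = 0.164966
  M+10: 0.140608×0.24314761 = 0.034188
Scale to base peak (0.318173) = 100: 8.93 : 46.40 : 96.37 : 100.00 : 51.85 : 10.75

8.93 : 46.40 : 96.37 : 100.00 : 51.85 : 10.75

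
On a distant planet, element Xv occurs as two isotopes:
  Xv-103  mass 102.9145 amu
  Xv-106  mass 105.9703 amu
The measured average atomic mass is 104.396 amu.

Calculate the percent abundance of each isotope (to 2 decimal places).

Xv-103: 51.52%, Xv-106: 48.48%

Let x be the fractional abundance of Xv-103; then Xv-106 has abundance 1 − x.
102.9145·x + 105.9703·(1 − x) = 104.396
(102.9145 − 105.9703)·x = 104.396 − 105.9703
x = -1.5743 / -3.0558 = 0.51518 → 51.52% Xv-103, 48.48% Xv-106.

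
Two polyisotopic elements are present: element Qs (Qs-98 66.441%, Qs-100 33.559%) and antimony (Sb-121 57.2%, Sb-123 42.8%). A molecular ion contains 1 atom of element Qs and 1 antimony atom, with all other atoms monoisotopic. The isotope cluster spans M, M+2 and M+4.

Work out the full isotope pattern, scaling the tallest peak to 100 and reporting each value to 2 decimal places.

79.79 : 100.00 : 30.15

Element Qs pattern (n=1): 0.66441 : 0.33559
Antimony pattern (n=1): 0.5720 : 0.4280
Convolve the two distributions (both contribute in 2-u steps):
  M: 0.66441×0.5720 = 0.380043
  M+2: 0.66441×0.4280 + 0.33559×0.5720 = 0.476325
  M+4: 0.33559×0.4280 = 0.143633
Scale to base peak (0.476325) = 100: 79.79 : 100.00 : 30.15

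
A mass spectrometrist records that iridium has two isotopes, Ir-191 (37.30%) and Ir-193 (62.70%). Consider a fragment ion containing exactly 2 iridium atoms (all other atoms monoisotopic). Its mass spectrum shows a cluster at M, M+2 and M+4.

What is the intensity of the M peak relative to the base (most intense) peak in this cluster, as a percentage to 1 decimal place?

29.7%

(0.3730 + 0.6270)^2 gives M 0.1391, M+2 0.4677, M+4 0.3931; the largest is M+2.
P(M+2) = C(2,1) × 0.3730^1 × 0.6270^1 = 2 × 0.3730 × 0.6270 = 0.467742 (base)
P(M) = C(2,0) × 0.3730^2 × 0.6270^0 = 1 × 0.139129 × 1.0000 = 0.139129
Relative intensity = 0.139129 / 0.467742 × 100 = 29.7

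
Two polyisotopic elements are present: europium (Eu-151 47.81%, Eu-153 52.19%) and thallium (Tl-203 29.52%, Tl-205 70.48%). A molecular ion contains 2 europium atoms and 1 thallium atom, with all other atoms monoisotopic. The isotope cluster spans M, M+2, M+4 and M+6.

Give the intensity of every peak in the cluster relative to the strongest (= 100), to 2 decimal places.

Europium pattern (n=2): 0.22857961 : 0.49904078 : 0.27237961
Thallium pattern (n=1): 0.2952 : 0.7048
Convolve the two distributions (both contribute in 2-u steps):
  M: 0.22857961×0.2952 = 0.067477
  M+2: 0.22857961×0.7048 + 0.49904078×0.2952 = 0.308420
  M+4: 0.49904078×0.7048 + 0.27237961×0.2952 = 0.432130
  M+6: 0.27237961×0.7048 = 0.191973
Scale to base peak (0.432130) = 100: 15.61 : 71.37 : 100.00 : 44.42

15.61 : 71.37 : 100.00 : 44.42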